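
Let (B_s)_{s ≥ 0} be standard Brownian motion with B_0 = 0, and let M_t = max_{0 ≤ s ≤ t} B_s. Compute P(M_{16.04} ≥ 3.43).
P(M_{16.04} ≥ 3.43) = 2·P(B_{16.04} ≥ 3.43) = 2(1 − Φ(3.43/√16.04)) ≈ 0.3918

By the reflection principle for Brownian motion, P(M_t ≥ a) = 2 · P(B_t ≥ a) for a ≥ 0. Since B_t ~ N(0, t), P(B_t ≥ 3.43) = 1 − Φ(3.43/√t) = 1 − Φ(3.43/√16.04) = 1 − Φ(0.8564). So
  P(M_{16.04} ≥ 3.43) = 2(1 − Φ(0.8564)) ≈ 0.3918.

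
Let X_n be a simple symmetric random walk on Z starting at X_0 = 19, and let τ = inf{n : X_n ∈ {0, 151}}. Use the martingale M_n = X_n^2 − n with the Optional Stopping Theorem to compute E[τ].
E[τ] = 2508

M_n = X_n^2 − n is a martingale (since E[X_{n+1}^2 | F_n] = X_n^2 + 1). By OST (τ has finite mean in a bounded region), E[M_τ] = E[M_0] = X_0^2 − 0 = 19^2 = 361. Also E[M_τ] = E[X_τ^2] − E[τ]. The walk exits at 0 or 151, with P(hit 151 first) = 19/151, so E[X_τ^2] = 151^2 · 19/151 + 0 = 2869. Thus E[τ] = E[X_τ^2] − E[M_τ] = 2869 − 361 = 2508 = 19(151 − 19) = 2508.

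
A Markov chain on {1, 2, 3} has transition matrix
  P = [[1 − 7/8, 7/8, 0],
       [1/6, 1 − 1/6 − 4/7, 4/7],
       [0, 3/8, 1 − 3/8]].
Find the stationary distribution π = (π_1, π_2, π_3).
π = (4/57, 7/19, 32/57)

This is a birth-death chain on three states, which satisfies detailed balance: π_1 · P_{12} = π_2 · P_{21} and π_2 · P_{23} = π_3 · P_{32}.
From π_1 · 7/8 = π_2 · 1/6: π_2/π_1 = (7/8)/(1/6) = 21/4.
From π_2 · 4/7 = π_3 · 3/8: π_3/π_2 = (4/7)/(3/8) = 32/21.
Take π_1 proportional to 1; then unnormalized π = (1, 21/4, 8). Normalize by dividing by the sum 57/4:
  π = (4/57, 7/19, 32/57).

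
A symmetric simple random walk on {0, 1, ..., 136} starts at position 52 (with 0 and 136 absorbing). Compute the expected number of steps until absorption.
E[τ | X_0 = 52] = 4368

Let v_k = E[τ | X_0 = k]. Boundary: v_0 = v_136 = 0. Recurrence: v_k = 1 + (v_{k-1} + v_{k+1})/2 for 1 ≤ k ≤ 135. The particular solution to v_k − (v_{k-1} + v_{k+1})/2 = 1 is v_k = −k^2. Adding homogeneous solution A + B k and matching boundaries gives v_k = k (136 − k). Substituting k = 52: v_52 = 52 · 84 = 4368.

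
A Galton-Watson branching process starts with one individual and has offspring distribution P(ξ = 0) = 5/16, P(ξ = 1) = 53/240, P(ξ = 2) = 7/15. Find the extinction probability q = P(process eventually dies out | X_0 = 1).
q = 75/112

The pgf is f(s) = 5/16 + 53/240·s + 7/15·s². The extinction probability q is the smallest fixed point of f in [0, 1]. Setting s = f(s):
  7/15·s² + (53/240 − 1)·s + 5/16 = 0
  7/15·s² − (5/16 + 7/15)·s + 5/16 = 0
which factors as (s − 1)·(7/15·s − 5/16) = 0, giving roots s = 1 and s = (5/16)/(7/15) = 75/112.
Mean offspring μ = 53/240 + 2·7/15 = 277/240 > 1 (supercritical), so q < 1. The extinction probability is the smaller root: q = (5/16)/(7/15) = 75/112.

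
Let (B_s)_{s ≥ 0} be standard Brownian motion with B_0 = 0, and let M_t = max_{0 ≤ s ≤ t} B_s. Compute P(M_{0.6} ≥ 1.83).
P(M_{0.6} ≥ 1.83) = 2·P(B_{0.6} ≥ 1.83) = 2(1 − Φ(1.83/√0.6)) ≈ 0.0182

By the reflection principle for Brownian motion, P(M_t ≥ a) = 2 · P(B_t ≥ a) for a ≥ 0. Since B_t ~ N(0, t), P(B_t ≥ 1.83) = 1 − Φ(1.83/√t) = 1 − Φ(1.83/√0.6) = 1 − Φ(2.3625). So
  P(M_{0.6} ≥ 1.83) = 2(1 − Φ(2.3625)) ≈ 0.0182.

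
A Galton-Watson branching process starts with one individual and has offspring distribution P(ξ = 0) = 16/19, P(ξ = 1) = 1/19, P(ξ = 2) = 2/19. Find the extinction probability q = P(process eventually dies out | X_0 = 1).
q = 1

Mean offspring μ = 0·16/19 + 1·1/19 + 2·2/19 = 5/19 ≤ 1. For μ ≤ 1 with offspring not concentrated at 1, the Galton-Watson process goes extinct almost surely, so q = 1.
(Algebraic check: The pgf is f(s) = 16/19 + 1/19·s + 2/19·s². The extinction probability q is the smallest fixed point of f in [0, 1]. Setting s = f(s):
  2/19·s² + (1/19 − 1)·s + 16/19 = 0
  2/19·s² − (16/19 + 2/19)·s + 16/19 = 0
which factors as (s − 1)·(2/19·s − 16/19) = 0, giving roots s = 1 and s = (16/19)/(2/19) = 8. Since 8 ≥ 1, the smallest root in [0, 1] is s = 1.)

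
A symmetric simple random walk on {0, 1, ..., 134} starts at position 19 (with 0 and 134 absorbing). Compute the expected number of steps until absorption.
E[τ | X_0 = 19] = 2185

Let v_k = E[τ | X_0 = k]. Boundary: v_0 = v_134 = 0. Recurrence: v_k = 1 + (v_{k-1} + v_{k+1})/2 for 1 ≤ k ≤ 133. The particular solution to v_k − (v_{k-1} + v_{k+1})/2 = 1 is v_k = −k^2. Adding homogeneous solution A + B k and matching boundaries gives v_k = k (134 − k). Substituting k = 19: v_19 = 19 · 115 = 2185.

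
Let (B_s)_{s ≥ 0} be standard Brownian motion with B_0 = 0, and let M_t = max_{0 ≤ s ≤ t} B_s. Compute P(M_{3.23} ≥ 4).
P(M_{3.23} ≥ 4) = 2·P(B_{3.23} ≥ 4) = 2(1 − Φ(4/√3.23)) ≈ 0.0260

By the reflection principle for Brownian motion, P(M_t ≥ a) = 2 · P(B_t ≥ a) for a ≥ 0. Since B_t ~ N(0, t), P(B_t ≥ 4) = 1 − Φ(4/√t) = 1 − Φ(4/√3.23) = 1 − Φ(2.2257). So
  P(M_{3.23} ≥ 4) = 2(1 − Φ(2.2257)) ≈ 0.0260.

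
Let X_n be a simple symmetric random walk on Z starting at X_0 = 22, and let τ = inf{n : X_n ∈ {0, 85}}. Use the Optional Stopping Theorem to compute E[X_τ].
E[X_τ] = 22

X_n is a martingale and τ is a bounded-mean stopping time (indeed τ is finite a.s. with bounded expectation since the walk is in a bounded region). By the OST, E[X_τ] = E[X_0] = 22. Equivalently: E[X_τ] = 85 · P(hit 85 first) + 0 · P(hit 0 first) = 85 · (22/85) = 22.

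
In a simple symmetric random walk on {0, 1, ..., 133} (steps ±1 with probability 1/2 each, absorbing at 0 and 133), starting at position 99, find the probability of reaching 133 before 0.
P(hit 133 before 0) = 99/133

Let u_k = P(hit 133 before 0 | start at k). Then u_0 = 0, u_133 = 1, and u_k = u_{k-1}/2 + u_{k+1}/2 for 1 ≤ k ≤ 132. This harmonic recurrence is solved by u_k = k/133, giving u_99 = 99/133.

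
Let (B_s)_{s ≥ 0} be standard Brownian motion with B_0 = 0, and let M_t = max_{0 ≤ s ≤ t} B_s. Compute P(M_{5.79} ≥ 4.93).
P(M_{5.79} ≥ 4.93) = 2·P(B_{5.79} ≥ 4.93) = 2(1 − Φ(4.93/√5.79)) ≈ 0.0405

By the reflection principle for Brownian motion, P(M_t ≥ a) = 2 · P(B_t ≥ a) for a ≥ 0. Since B_t ~ N(0, t), P(B_t ≥ 4.93) = 1 − Φ(4.93/√t) = 1 − Φ(4.93/√5.79) = 1 − Φ(2.0488). So
  P(M_{5.79} ≥ 4.93) = 2(1 − Φ(2.0488)) ≈ 0.0405.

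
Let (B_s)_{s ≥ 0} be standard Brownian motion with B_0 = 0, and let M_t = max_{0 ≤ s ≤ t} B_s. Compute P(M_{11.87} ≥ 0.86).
P(M_{11.87} ≥ 0.86) = 2·P(B_{11.87} ≥ 0.86) = 2(1 − Φ(0.86/√11.87)) ≈ 0.8029

By the reflection principle for Brownian motion, P(M_t ≥ a) = 2 · P(B_t ≥ a) for a ≥ 0. Since B_t ~ N(0, t), P(B_t ≥ 0.86) = 1 − Φ(0.86/√t) = 1 − Φ(0.86/√11.87) = 1 − Φ(0.2496). So
  P(M_{11.87} ≥ 0.86) = 2(1 − Φ(0.2496)) ≈ 0.8029.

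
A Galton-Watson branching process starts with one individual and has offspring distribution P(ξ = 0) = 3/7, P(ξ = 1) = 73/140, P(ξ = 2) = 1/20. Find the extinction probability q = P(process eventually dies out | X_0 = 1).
q = 1

Mean offspring μ = 0·3/7 + 1·73/140 + 2·1/20 = 87/140 ≤ 1. For μ ≤ 1 with offspring not concentrated at 1, the Galton-Watson process goes extinct almost surely, so q = 1.
(Algebraic check: The pgf is f(s) = 3/7 + 73/140·s + 1/20·s². The extinction probability q is the smallest fixed point of f in [0, 1]. Setting s = f(s):
  1/20·s² + (73/140 − 1)·s + 3/7 = 0
  1/20·s² − (3/7 + 1/20)·s + 3/7 = 0
which factors as (s − 1)·(1/20·s − 3/7) = 0, giving roots s = 1 and s = (3/7)/(1/20) = 60/7. Since 60/7 ≥ 1, the smallest root in [0, 1] is s = 1.)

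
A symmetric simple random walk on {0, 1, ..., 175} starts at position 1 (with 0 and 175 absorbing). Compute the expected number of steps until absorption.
E[τ | X_0 = 1] = 174

Let v_k = E[τ | X_0 = k]. Boundary: v_0 = v_175 = 0. Recurrence: v_k = 1 + (v_{k-1} + v_{k+1})/2 for 1 ≤ k ≤ 174. The particular solution to v_k − (v_{k-1} + v_{k+1})/2 = 1 is v_k = −k^2. Adding homogeneous solution A + B k and matching boundaries gives v_k = k (175 − k). Substituting k = 1: v_1 = 1 · 174 = 174.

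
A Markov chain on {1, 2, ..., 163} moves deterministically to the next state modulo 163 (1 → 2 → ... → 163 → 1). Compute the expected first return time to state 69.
E[T_69 | X_0 = 69] = 163

The chain cycles deterministically, so starting at state 69 it returns in exactly 163 steps. Equivalently, the stationary distribution is uniform π_j = 1/163 for every state j, so by Kac's formula E[T_69] = 1/π_69 = 163.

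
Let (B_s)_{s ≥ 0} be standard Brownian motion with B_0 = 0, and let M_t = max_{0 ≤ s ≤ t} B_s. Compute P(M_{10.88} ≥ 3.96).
P(M_{10.88} ≥ 3.96) = 2·P(B_{10.88} ≥ 3.96) = 2(1 − Φ(3.96/√10.88)) ≈ 0.2299

By the reflection principle for Brownian motion, P(M_t ≥ a) = 2 · P(B_t ≥ a) for a ≥ 0. Since B_t ~ N(0, t), P(B_t ≥ 3.96) = 1 − Φ(3.96/√t) = 1 − Φ(3.96/√10.88) = 1 − Φ(1.2006). So
  P(M_{10.88} ≥ 3.96) = 2(1 − Φ(1.2006)) ≈ 0.2299.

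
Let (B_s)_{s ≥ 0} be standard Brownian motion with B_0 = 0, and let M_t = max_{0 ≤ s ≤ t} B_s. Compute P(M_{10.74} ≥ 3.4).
P(M_{10.74} ≥ 3.4) = 2·P(B_{10.74} ≥ 3.4) = 2(1 − Φ(3.4/√10.74)) ≈ 0.2995

By the reflection principle for Brownian motion, P(M_t ≥ a) = 2 · P(B_t ≥ a) for a ≥ 0. Since B_t ~ N(0, t), P(B_t ≥ 3.4) = 1 − Φ(3.4/√t) = 1 − Φ(3.4/√10.74) = 1 − Φ(1.0375). So
  P(M_{10.74} ≥ 3.4) = 2(1 − Φ(1.0375)) ≈ 0.2995.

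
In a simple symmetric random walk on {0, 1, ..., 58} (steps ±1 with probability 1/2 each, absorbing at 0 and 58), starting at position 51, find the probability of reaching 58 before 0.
P(hit 58 before 0) = 51/58

Let u_k = P(hit 58 before 0 | start at k). Then u_0 = 0, u_58 = 1, and u_k = u_{k-1}/2 + u_{k+1}/2 for 1 ≤ k ≤ 57. This harmonic recurrence is solved by u_k = k/58, giving u_51 = 51/58.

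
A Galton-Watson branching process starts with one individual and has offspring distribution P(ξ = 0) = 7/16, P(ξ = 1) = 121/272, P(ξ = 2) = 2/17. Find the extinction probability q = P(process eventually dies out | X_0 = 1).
q = 1

Mean offspring μ = 0·7/16 + 1·121/272 + 2·2/17 = 185/272 ≤ 1. For μ ≤ 1 with offspring not concentrated at 1, the Galton-Watson process goes extinct almost surely, so q = 1.
(Algebraic check: The pgf is f(s) = 7/16 + 121/272·s + 2/17·s². The extinction probability q is the smallest fixed point of f in [0, 1]. Setting s = f(s):
  2/17·s² + (121/272 − 1)·s + 7/16 = 0
  2/17·s² − (7/16 + 2/17)·s + 7/16 = 0
which factors as (s − 1)·(2/17·s − 7/16) = 0, giving roots s = 1 and s = (7/16)/(2/17) = 119/32. Since 119/32 ≥ 1, the smallest root in [0, 1] is s = 1.)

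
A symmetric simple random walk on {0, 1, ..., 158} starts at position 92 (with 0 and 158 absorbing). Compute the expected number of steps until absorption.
E[τ | X_0 = 92] = 6072

Let v_k = E[τ | X_0 = k]. Boundary: v_0 = v_158 = 0. Recurrence: v_k = 1 + (v_{k-1} + v_{k+1})/2 for 1 ≤ k ≤ 157. The particular solution to v_k − (v_{k-1} + v_{k+1})/2 = 1 is v_k = −k^2. Adding homogeneous solution A + B k and matching boundaries gives v_k = k (158 − k). Substituting k = 92: v_92 = 92 · 66 = 6072.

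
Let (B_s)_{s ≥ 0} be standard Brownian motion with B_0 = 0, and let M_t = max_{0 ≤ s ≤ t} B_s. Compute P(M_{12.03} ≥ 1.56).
P(M_{12.03} ≥ 1.56) = 2·P(B_{12.03} ≥ 1.56) = 2(1 − Φ(1.56/√12.03)) ≈ 0.6529

By the reflection principle for Brownian motion, P(M_t ≥ a) = 2 · P(B_t ≥ a) for a ≥ 0. Since B_t ~ N(0, t), P(B_t ≥ 1.56) = 1 − Φ(1.56/√t) = 1 − Φ(1.56/√12.03) = 1 − Φ(0.4498). So
  P(M_{12.03} ≥ 1.56) = 2(1 − Φ(0.4498)) ≈ 0.6529.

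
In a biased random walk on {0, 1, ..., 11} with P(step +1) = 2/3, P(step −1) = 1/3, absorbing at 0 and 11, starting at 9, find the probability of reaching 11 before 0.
P(hit 11 before 0) = (1 − (1/2)^9) / (1 − (1/2)^11) = 2044/2047

Let u_k denote P(reach 11 before 0 | start at k). Boundary: u_0 = 0, u_11 = 1. Recurrence: u_k = 2/3·u_{k+1} + 1/3·u_{k-1} for 1 ≤ k ≤ 10. Try u_k = A + B·r^k with r = q/p = (1/3)/(2/3) = 1/2. Substitution satisfies the recurrence; boundary conditions give:
  u_k = (1 − r^k) / (1 − r^N) = (1 − (1/2)^9) / (1 − (1/2)^11) = 2044/2047.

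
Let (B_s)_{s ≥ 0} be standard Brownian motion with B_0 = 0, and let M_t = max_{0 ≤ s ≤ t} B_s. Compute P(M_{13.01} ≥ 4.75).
P(M_{13.01} ≥ 4.75) = 2·P(B_{13.01} ≥ 4.75) = 2(1 − Φ(4.75/√13.01)) ≈ 0.1879

By the reflection principle for Brownian motion, P(M_t ≥ a) = 2 · P(B_t ≥ a) for a ≥ 0. Since B_t ~ N(0, t), P(B_t ≥ 4.75) = 1 − Φ(4.75/√t) = 1 − Φ(4.75/√13.01) = 1 − Φ(1.3169). So
  P(M_{13.01} ≥ 4.75) = 2(1 − Φ(1.3169)) ≈ 0.1879.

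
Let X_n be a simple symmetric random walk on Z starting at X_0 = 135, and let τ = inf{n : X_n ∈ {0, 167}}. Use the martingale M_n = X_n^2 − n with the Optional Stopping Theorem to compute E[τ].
E[τ] = 4320

M_n = X_n^2 − n is a martingale (since E[X_{n+1}^2 | F_n] = X_n^2 + 1). By OST (τ has finite mean in a bounded region), E[M_τ] = E[M_0] = X_0^2 − 0 = 135^2 = 18225. Also E[M_τ] = E[X_τ^2] − E[τ]. The walk exits at 0 or 167, with P(hit 167 first) = 135/167, so E[X_τ^2] = 167^2 · 135/167 + 0 = 22545. Thus E[τ] = E[X_τ^2] − E[M_τ] = 22545 − 18225 = 4320 = 135(167 − 135) = 4320.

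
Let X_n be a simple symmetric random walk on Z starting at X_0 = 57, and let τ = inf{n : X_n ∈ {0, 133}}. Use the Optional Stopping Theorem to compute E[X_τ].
E[X_τ] = 57

X_n is a martingale and τ is a bounded-mean stopping time (indeed τ is finite a.s. with bounded expectation since the walk is in a bounded region). By the OST, E[X_τ] = E[X_0] = 57. Equivalently: E[X_τ] = 133 · P(hit 133 first) + 0 · P(hit 0 first) = 133 · (57/133) = 57.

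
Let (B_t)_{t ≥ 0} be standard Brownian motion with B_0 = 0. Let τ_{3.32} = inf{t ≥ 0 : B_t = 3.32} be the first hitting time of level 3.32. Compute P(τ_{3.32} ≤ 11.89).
P(τ_{3.32} ≤ 11.89) = 2(1 − Φ(3.32/√11.89)) = 2(1 − Φ(0.9628)) ≈ 0.3356

By the reflection principle for standard BM, P(τ_b ≤ t) = 2 · P(B_t ≥ b). Since B_t ~ N(0, t), P(B_t ≥ 3.32) = 1 − Φ(3.32/√t) = 1 − Φ(3.32/√11.89) = 1 − Φ(0.9628) ≈ 0.16782. Doubling: P(τ_{3.32} ≤ 11.89) ≈ 2 · 0.16782 = 0.33564 ≈ 0.3356.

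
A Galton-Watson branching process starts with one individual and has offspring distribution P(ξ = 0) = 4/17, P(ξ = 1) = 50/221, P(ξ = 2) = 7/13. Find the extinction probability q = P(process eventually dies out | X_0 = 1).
q = 52/119

The pgf is f(s) = 4/17 + 50/221·s + 7/13·s². The extinction probability q is the smallest fixed point of f in [0, 1]. Setting s = f(s):
  7/13·s² + (50/221 − 1)·s + 4/17 = 0
  7/13·s² − (4/17 + 7/13)·s + 4/17 = 0
which factors as (s − 1)·(7/13·s − 4/17) = 0, giving roots s = 1 and s = (4/17)/(7/13) = 52/119.
Mean offspring μ = 50/221 + 2·7/13 = 288/221 > 1 (supercritical), so q < 1. The extinction probability is the smaller root: q = (4/17)/(7/13) = 52/119.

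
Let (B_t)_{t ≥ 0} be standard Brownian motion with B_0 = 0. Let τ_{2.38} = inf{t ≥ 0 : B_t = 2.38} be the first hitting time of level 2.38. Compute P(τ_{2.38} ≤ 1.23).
P(τ_{2.38} ≤ 1.23) = 2(1 − Φ(2.38/√1.23)) = 2(1 − Φ(2.1460)) ≈ 0.0319

By the reflection principle for standard BM, P(τ_b ≤ t) = 2 · P(B_t ≥ b). Since B_t ~ N(0, t), P(B_t ≥ 2.38) = 1 − Φ(2.38/√t) = 1 − Φ(2.38/√1.23) = 1 − Φ(2.1460) ≈ 0.01594. Doubling: P(τ_{2.38} ≤ 1.23) ≈ 2 · 0.01594 = 0.03188 ≈ 0.0319.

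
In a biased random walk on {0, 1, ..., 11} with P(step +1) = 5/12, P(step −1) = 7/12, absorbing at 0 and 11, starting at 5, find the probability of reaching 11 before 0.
P(hit 11 before 0) = (1 − (7/5)^5) / (1 − (7/5)^11) = 106890625/964249309

Let u_k denote P(reach 11 before 0 | start at k). Boundary: u_0 = 0, u_11 = 1. Recurrence: u_k = 5/12·u_{k+1} + 7/12·u_{k-1} for 1 ≤ k ≤ 10. Try u_k = A + B·r^k with r = q/p = (7/12)/(5/12) = 7/5. Substitution satisfies the recurrence; boundary conditions give:
  u_k = (1 − r^k) / (1 − r^N) = (1 − (7/5)^5) / (1 − (7/5)^11) = 106890625/964249309.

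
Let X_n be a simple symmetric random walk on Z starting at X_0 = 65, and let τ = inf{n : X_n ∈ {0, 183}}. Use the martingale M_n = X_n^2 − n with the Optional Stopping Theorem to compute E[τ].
E[τ] = 7670

M_n = X_n^2 − n is a martingale (since E[X_{n+1}^2 | F_n] = X_n^2 + 1). By OST (τ has finite mean in a bounded region), E[M_τ] = E[M_0] = X_0^2 − 0 = 65^2 = 4225. Also E[M_τ] = E[X_τ^2] − E[τ]. The walk exits at 0 or 183, with P(hit 183 first) = 65/183, so E[X_τ^2] = 183^2 · 65/183 + 0 = 11895. Thus E[τ] = E[X_τ^2] − E[M_τ] = 11895 − 4225 = 7670 = 65(183 − 65) = 7670.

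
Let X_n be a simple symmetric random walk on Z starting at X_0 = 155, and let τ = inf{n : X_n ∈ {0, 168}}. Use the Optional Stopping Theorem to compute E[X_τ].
E[X_τ] = 155

X_n is a martingale and τ is a bounded-mean stopping time (indeed τ is finite a.s. with bounded expectation since the walk is in a bounded region). By the OST, E[X_τ] = E[X_0] = 155. Equivalently: E[X_τ] = 168 · P(hit 168 first) + 0 · P(hit 0 first) = 168 · (155/168) = 155.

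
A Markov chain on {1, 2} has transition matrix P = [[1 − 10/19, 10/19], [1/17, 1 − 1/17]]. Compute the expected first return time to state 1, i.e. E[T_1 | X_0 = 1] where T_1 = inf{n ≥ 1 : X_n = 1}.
E[T_1 | X_0 = 1] = 1/π_1 = 189/19

For an irreducible recurrent Markov chain with stationary distribution π, E[T_i | X_0 = i] = 1/π_i (Kac's formula). Here π_1 = (1/17)/(10/19 + 1/17) = (1/17)/(189/323) = 19/189, so E[T_1 | X_0 = 1] = 1/π_1 = (10/19 + 1/17)/(1/17) = (189/323)/(1/17) = 189/19.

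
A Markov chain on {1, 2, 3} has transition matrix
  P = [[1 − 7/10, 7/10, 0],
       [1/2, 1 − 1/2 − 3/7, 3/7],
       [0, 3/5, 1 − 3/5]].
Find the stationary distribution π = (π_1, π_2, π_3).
π = (5/17, 7/17, 5/17)

This is a birth-death chain on three states, which satisfies detailed balance: π_1 · P_{12} = π_2 · P_{21} and π_2 · P_{23} = π_3 · P_{32}.
From π_1 · 7/10 = π_2 · 1/2: π_2/π_1 = (7/10)/(1/2) = 7/5.
From π_2 · 3/7 = π_3 · 3/5: π_3/π_2 = (3/7)/(3/5) = 5/7.
Take π_1 proportional to 1; then unnormalized π = (1, 7/5, 1). Normalize by dividing by the sum 17/5:
  π = (5/17, 7/17, 5/17).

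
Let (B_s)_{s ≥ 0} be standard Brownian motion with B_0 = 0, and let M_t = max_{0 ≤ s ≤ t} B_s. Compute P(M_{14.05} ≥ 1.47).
P(M_{14.05} ≥ 1.47) = 2·P(B_{14.05} ≥ 1.47) = 2(1 − Φ(1.47/√14.05)) ≈ 0.6949

By the reflection principle for Brownian motion, P(M_t ≥ a) = 2 · P(B_t ≥ a) for a ≥ 0. Since B_t ~ N(0, t), P(B_t ≥ 1.47) = 1 − Φ(1.47/√t) = 1 − Φ(1.47/√14.05) = 1 − Φ(0.3922). So
  P(M_{14.05} ≥ 1.47) = 2(1 − Φ(0.3922)) ≈ 0.6949.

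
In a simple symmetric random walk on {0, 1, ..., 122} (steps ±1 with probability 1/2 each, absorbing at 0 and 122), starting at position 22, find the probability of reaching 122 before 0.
P(hit 122 before 0) = 22/122 = 11/61

Let u_k = P(hit 122 before 0 | start at k). Then u_0 = 0, u_122 = 1, and u_k = u_{k-1}/2 + u_{k+1}/2 for 1 ≤ k ≤ 121. This harmonic recurrence is solved by u_k = k/122, giving u_22 = 22/122 = 11/61.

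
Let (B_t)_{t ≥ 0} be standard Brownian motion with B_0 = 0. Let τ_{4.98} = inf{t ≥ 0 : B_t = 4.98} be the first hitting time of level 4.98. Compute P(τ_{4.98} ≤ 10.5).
P(τ_{4.98} ≤ 10.5) = 2(1 − Φ(4.98/√10.5)) = 2(1 − Φ(1.5369)) ≈ 0.1243

By the reflection principle for standard BM, P(τ_b ≤ t) = 2 · P(B_t ≥ b). Since B_t ~ N(0, t), P(B_t ≥ 4.98) = 1 − Φ(4.98/√t) = 1 − Φ(4.98/√10.5) = 1 − Φ(1.5369) ≈ 0.06216. Doubling: P(τ_{4.98} ≤ 10.5) ≈ 2 · 0.06216 = 0.12432 ≈ 0.1243.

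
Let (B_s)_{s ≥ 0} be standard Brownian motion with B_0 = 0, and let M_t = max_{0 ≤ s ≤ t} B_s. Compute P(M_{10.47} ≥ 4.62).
P(M_{10.47} ≥ 4.62) = 2·P(B_{10.47} ≥ 4.62) = 2(1 − Φ(4.62/√10.47)) ≈ 0.1533

By the reflection principle for Brownian motion, P(M_t ≥ a) = 2 · P(B_t ≥ a) for a ≥ 0. Since B_t ~ N(0, t), P(B_t ≥ 4.62) = 1 − Φ(4.62/√t) = 1 − Φ(4.62/√10.47) = 1 − Φ(1.4278). So
  P(M_{10.47} ≥ 4.62) = 2(1 − Φ(1.4278)) ≈ 0.1533.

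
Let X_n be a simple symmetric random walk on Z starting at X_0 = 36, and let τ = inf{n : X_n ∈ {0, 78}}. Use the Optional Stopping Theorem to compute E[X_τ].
E[X_τ] = 36

X_n is a martingale and τ is a bounded-mean stopping time (indeed τ is finite a.s. with bounded expectation since the walk is in a bounded region). By the OST, E[X_τ] = E[X_0] = 36. Equivalently: E[X_τ] = 78 · P(hit 78 first) + 0 · P(hit 0 first) = 78 · (36/78) = 36.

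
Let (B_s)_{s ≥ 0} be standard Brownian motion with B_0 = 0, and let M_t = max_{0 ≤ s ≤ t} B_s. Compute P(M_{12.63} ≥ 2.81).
P(M_{12.63} ≥ 2.81) = 2·P(B_{12.63} ≥ 2.81) = 2(1 − Φ(2.81/√12.63)) ≈ 0.4291

By the reflection principle for Brownian motion, P(M_t ≥ a) = 2 · P(B_t ≥ a) for a ≥ 0. Since B_t ~ N(0, t), P(B_t ≥ 2.81) = 1 − Φ(2.81/√t) = 1 − Φ(2.81/√12.63) = 1 − Φ(0.7907). So
  P(M_{12.63} ≥ 2.81) = 2(1 − Φ(0.7907)) ≈ 0.4291.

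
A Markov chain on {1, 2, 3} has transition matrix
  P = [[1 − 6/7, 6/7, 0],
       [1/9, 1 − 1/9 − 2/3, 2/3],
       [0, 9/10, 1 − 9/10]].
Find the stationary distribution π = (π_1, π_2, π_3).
π = (7/101, 54/101, 40/101)

This is a birth-death chain on three states, which satisfies detailed balance: π_1 · P_{12} = π_2 · P_{21} and π_2 · P_{23} = π_3 · P_{32}.
From π_1 · 6/7 = π_2 · 1/9: π_2/π_1 = (6/7)/(1/9) = 54/7.
From π_2 · 2/3 = π_3 · 9/10: π_3/π_2 = (2/3)/(9/10) = 20/27.
Take π_1 proportional to 1; then unnormalized π = (1, 54/7, 40/7). Normalize by dividing by the sum 101/7:
  π = (7/101, 54/101, 40/101).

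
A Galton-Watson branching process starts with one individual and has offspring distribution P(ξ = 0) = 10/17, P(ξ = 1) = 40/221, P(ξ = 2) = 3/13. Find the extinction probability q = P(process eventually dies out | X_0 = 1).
q = 1

Mean offspring μ = 0·10/17 + 1·40/221 + 2·3/13 = 142/221 ≤ 1. For μ ≤ 1 with offspring not concentrated at 1, the Galton-Watson process goes extinct almost surely, so q = 1.
(Algebraic check: The pgf is f(s) = 10/17 + 40/221·s + 3/13·s². The extinction probability q is the smallest fixed point of f in [0, 1]. Setting s = f(s):
  3/13·s² + (40/221 − 1)·s + 10/17 = 0
  3/13·s² − (10/17 + 3/13)·s + 10/17 = 0
which factors as (s − 1)·(3/13·s − 10/17) = 0, giving roots s = 1 and s = (10/17)/(3/13) = 130/51. Since 130/51 ≥ 1, the smallest root in [0, 1] is s = 1.)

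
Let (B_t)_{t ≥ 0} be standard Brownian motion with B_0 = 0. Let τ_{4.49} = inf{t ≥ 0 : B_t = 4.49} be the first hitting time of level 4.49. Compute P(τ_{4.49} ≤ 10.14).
P(τ_{4.49} ≤ 10.14) = 2(1 − Φ(4.49/√10.14)) = 2(1 − Φ(1.4100)) ≈ 0.1585

By the reflection principle for standard BM, P(τ_b ≤ t) = 2 · P(B_t ≥ b). Since B_t ~ N(0, t), P(B_t ≥ 4.49) = 1 − Φ(4.49/√t) = 1 − Φ(4.49/√10.14) = 1 − Φ(1.4100) ≈ 0.07927. Doubling: P(τ_{4.49} ≤ 10.14) ≈ 2 · 0.07927 = 0.15854 ≈ 0.1585.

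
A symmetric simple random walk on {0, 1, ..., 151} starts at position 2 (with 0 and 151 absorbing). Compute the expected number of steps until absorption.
E[τ | X_0 = 2] = 298

Let v_k = E[τ | X_0 = k]. Boundary: v_0 = v_151 = 0. Recurrence: v_k = 1 + (v_{k-1} + v_{k+1})/2 for 1 ≤ k ≤ 150. The particular solution to v_k − (v_{k-1} + v_{k+1})/2 = 1 is v_k = −k^2. Adding homogeneous solution A + B k and matching boundaries gives v_k = k (151 − k). Substituting k = 2: v_2 = 2 · 149 = 298.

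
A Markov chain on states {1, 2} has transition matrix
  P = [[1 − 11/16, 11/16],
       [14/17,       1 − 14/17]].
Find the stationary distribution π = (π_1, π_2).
π_1 = 224/411, π_2 = 187/411

Solve πP = π with π_1 + π_2 = 1. From πP = π: π_1 · (1 − 11/16) + π_2 · 14/17 = π_1 ⇒ π_2 · 14/17 = π_1 · 11/16 ⇒ π_2/π_1 = (11/16)/(14/17) = 187/224. Together with π_1 + π_2 = 1:
  π_1 = (14/17)/(11/16 + 14/17) = (14/17)/(411/272) = 224/411,
  π_2 = (11/16)/(11/16 + 14/17) = (11/16)/(411/272) = 187/411.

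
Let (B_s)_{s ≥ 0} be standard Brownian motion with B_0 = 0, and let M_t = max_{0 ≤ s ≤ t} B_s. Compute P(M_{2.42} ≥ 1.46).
P(M_{2.42} ≥ 1.46) = 2·P(B_{2.42} ≥ 1.46) = 2(1 − Φ(1.46/√2.42)) ≈ 0.3480

By the reflection principle for Brownian motion, P(M_t ≥ a) = 2 · P(B_t ≥ a) for a ≥ 0. Since B_t ~ N(0, t), P(B_t ≥ 1.46) = 1 − Φ(1.46/√t) = 1 − Φ(1.46/√2.42) = 1 − Φ(0.9385). So
  P(M_{2.42} ≥ 1.46) = 2(1 − Φ(0.9385)) ≈ 0.3480.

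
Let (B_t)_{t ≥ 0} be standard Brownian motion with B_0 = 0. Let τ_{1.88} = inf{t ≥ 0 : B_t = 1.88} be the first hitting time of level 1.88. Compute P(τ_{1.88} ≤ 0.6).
P(τ_{1.88} ≤ 0.6) = 2(1 − Φ(1.88/√0.6)) = 2(1 − Φ(2.4271)) ≈ 0.0152

By the reflection principle for standard BM, P(τ_b ≤ t) = 2 · P(B_t ≥ b). Since B_t ~ N(0, t), P(B_t ≥ 1.88) = 1 − Φ(1.88/√t) = 1 − Φ(1.88/√0.6) = 1 − Φ(2.4271) ≈ 0.00761. Doubling: P(τ_{1.88} ≤ 0.6) ≈ 2 · 0.00761 = 0.01522 ≈ 0.0152.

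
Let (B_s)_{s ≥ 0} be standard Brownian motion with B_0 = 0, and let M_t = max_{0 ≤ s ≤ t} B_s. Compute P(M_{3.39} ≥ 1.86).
P(M_{3.39} ≥ 1.86) = 2·P(B_{3.39} ≥ 1.86) = 2(1 − Φ(1.86/√3.39)) ≈ 0.3124

By the reflection principle for Brownian motion, P(M_t ≥ a) = 2 · P(B_t ≥ a) for a ≥ 0. Since B_t ~ N(0, t), P(B_t ≥ 1.86) = 1 − Φ(1.86/√t) = 1 − Φ(1.86/√3.39) = 1 − Φ(1.0102). So
  P(M_{3.39} ≥ 1.86) = 2(1 − Φ(1.0102)) ≈ 0.3124.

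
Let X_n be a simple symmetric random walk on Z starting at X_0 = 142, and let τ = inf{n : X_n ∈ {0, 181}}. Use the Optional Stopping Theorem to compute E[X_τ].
E[X_τ] = 142

X_n is a martingale and τ is a bounded-mean stopping time (indeed τ is finite a.s. with bounded expectation since the walk is in a bounded region). By the OST, E[X_τ] = E[X_0] = 142. Equivalently: E[X_τ] = 181 · P(hit 181 first) + 0 · P(hit 0 first) = 181 · (142/181) = 142.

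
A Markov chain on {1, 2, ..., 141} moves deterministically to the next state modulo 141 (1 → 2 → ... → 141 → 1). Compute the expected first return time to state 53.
E[T_53 | X_0 = 53] = 141

The chain cycles deterministically, so starting at state 53 it returns in exactly 141 steps. Equivalently, the stationary distribution is uniform π_j = 1/141 for every state j, so by Kac's formula E[T_53] = 1/π_53 = 141.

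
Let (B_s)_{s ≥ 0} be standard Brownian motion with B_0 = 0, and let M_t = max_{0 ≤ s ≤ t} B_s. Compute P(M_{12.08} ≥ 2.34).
P(M_{12.08} ≥ 2.34) = 2·P(B_{12.08} ≥ 2.34) = 2(1 − Φ(2.34/√12.08)) ≈ 0.5008

By the reflection principle for Brownian motion, P(M_t ≥ a) = 2 · P(B_t ≥ a) for a ≥ 0. Since B_t ~ N(0, t), P(B_t ≥ 2.34) = 1 − Φ(2.34/√t) = 1 − Φ(2.34/√12.08) = 1 − Φ(0.6733). So
  P(M_{12.08} ≥ 2.34) = 2(1 − Φ(0.6733)) ≈ 0.5008.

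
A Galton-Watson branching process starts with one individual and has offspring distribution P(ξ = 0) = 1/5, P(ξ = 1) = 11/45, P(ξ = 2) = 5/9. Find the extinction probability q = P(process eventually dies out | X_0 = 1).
q = 9/25

The pgf is f(s) = 1/5 + 11/45·s + 5/9·s². The extinction probability q is the smallest fixed point of f in [0, 1]. Setting s = f(s):
  5/9·s² + (11/45 − 1)·s + 1/5 = 0
  5/9·s² − (1/5 + 5/9)·s + 1/5 = 0
which factors as (s − 1)·(5/9·s − 1/5) = 0, giving roots s = 1 and s = (1/5)/(5/9) = 9/25.
Mean offspring μ = 11/45 + 2·5/9 = 61/45 > 1 (supercritical), so q < 1. The extinction probability is the smaller root: q = (1/5)/(5/9) = 9/25.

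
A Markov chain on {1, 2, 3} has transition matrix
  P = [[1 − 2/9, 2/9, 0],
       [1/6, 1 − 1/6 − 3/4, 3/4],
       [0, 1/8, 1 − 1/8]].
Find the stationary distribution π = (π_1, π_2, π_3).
π = (3/31, 4/31, 24/31)

This is a birth-death chain on three states, which satisfies detailed balance: π_1 · P_{12} = π_2 · P_{21} and π_2 · P_{23} = π_3 · P_{32}.
From π_1 · 2/9 = π_2 · 1/6: π_2/π_1 = (2/9)/(1/6) = 4/3.
From π_2 · 3/4 = π_3 · 1/8: π_3/π_2 = (3/4)/(1/8) = 6.
Take π_1 proportional to 1; then unnormalized π = (1, 4/3, 8). Normalize by dividing by the sum 31/3:
  π = (3/31, 4/31, 24/31).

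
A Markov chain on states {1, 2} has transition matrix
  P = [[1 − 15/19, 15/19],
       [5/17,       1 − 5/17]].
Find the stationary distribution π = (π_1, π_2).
π_1 = 19/70, π_2 = 51/70

Solve πP = π with π_1 + π_2 = 1. From πP = π: π_1 · (1 − 15/19) + π_2 · 5/17 = π_1 ⇒ π_2 · 5/17 = π_1 · 15/19 ⇒ π_2/π_1 = (15/19)/(5/17) = 51/19. Together with π_1 + π_2 = 1:
  π_1 = (5/17)/(15/19 + 5/17) = (5/17)/(350/323) = 19/70,
  π_2 = (15/19)/(15/19 + 5/17) = (15/19)/(350/323) = 51/70.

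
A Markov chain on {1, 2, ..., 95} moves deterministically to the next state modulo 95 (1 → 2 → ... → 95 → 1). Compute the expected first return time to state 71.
E[T_71 | X_0 = 71] = 95

The chain cycles deterministically, so starting at state 71 it returns in exactly 95 steps. Equivalently, the stationary distribution is uniform π_j = 1/95 for every state j, so by Kac's formula E[T_71] = 1/π_71 = 95.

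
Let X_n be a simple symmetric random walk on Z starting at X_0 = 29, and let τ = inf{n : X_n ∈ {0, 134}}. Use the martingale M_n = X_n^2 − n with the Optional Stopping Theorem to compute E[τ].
E[τ] = 3045

M_n = X_n^2 − n is a martingale (since E[X_{n+1}^2 | F_n] = X_n^2 + 1). By OST (τ has finite mean in a bounded region), E[M_τ] = E[M_0] = X_0^2 − 0 = 29^2 = 841. Also E[M_τ] = E[X_τ^2] − E[τ]. The walk exits at 0 or 134, with P(hit 134 first) = 29/134, so E[X_τ^2] = 134^2 · 29/134 + 0 = 3886. Thus E[τ] = E[X_τ^2] − E[M_τ] = 3886 − 841 = 3045 = 29(134 − 29) = 3045.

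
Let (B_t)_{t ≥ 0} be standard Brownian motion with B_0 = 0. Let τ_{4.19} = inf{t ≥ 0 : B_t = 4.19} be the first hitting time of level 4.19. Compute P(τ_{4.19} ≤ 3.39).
P(τ_{4.19} ≤ 3.39) = 2(1 − Φ(4.19/√3.39)) = 2(1 − Φ(2.2757)) ≈ 0.0229

By the reflection principle for standard BM, P(τ_b ≤ t) = 2 · P(B_t ≥ b). Since B_t ~ N(0, t), P(B_t ≥ 4.19) = 1 − Φ(4.19/√t) = 1 − Φ(4.19/√3.39) = 1 − Φ(2.2757) ≈ 0.01143. Doubling: P(τ_{4.19} ≤ 3.39) ≈ 2 · 0.01143 = 0.02286 ≈ 0.0229.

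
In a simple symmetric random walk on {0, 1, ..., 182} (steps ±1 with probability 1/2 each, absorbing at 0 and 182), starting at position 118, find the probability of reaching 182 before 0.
P(hit 182 before 0) = 118/182 = 59/91

Let u_k = P(hit 182 before 0 | start at k). Then u_0 = 0, u_182 = 1, and u_k = u_{k-1}/2 + u_{k+1}/2 for 1 ≤ k ≤ 181. This harmonic recurrence is solved by u_k = k/182, giving u_118 = 118/182 = 59/91.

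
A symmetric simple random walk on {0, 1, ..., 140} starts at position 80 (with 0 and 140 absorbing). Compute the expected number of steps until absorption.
E[τ | X_0 = 80] = 4800

Let v_k = E[τ | X_0 = k]. Boundary: v_0 = v_140 = 0. Recurrence: v_k = 1 + (v_{k-1} + v_{k+1})/2 for 1 ≤ k ≤ 139. The particular solution to v_k − (v_{k-1} + v_{k+1})/2 = 1 is v_k = −k^2. Adding homogeneous solution A + B k and matching boundaries gives v_k = k (140 − k). Substituting k = 80: v_80 = 80 · 60 = 4800.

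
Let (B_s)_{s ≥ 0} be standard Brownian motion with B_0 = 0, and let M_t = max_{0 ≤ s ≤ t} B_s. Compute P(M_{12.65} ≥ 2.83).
P(M_{12.65} ≥ 2.83) = 2·P(B_{12.65} ≥ 2.83) = 2(1 − Φ(2.83/√12.65)) ≈ 0.4262

By the reflection principle for Brownian motion, P(M_t ≥ a) = 2 · P(B_t ≥ a) for a ≥ 0. Since B_t ~ N(0, t), P(B_t ≥ 2.83) = 1 − Φ(2.83/√t) = 1 − Φ(2.83/√12.65) = 1 − Φ(0.7957). So
  P(M_{12.65} ≥ 2.83) = 2(1 − Φ(0.7957)) ≈ 0.4262.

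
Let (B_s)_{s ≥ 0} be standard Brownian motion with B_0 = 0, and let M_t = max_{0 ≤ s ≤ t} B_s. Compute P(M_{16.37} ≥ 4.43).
P(M_{16.37} ≥ 4.43) = 2·P(B_{16.37} ≥ 4.43) = 2(1 − Φ(4.43/√16.37)) ≈ 0.2736

By the reflection principle for Brownian motion, P(M_t ≥ a) = 2 · P(B_t ≥ a) for a ≥ 0. Since B_t ~ N(0, t), P(B_t ≥ 4.43) = 1 − Φ(4.43/√t) = 1 − Φ(4.43/√16.37) = 1 − Φ(1.0949). So
  P(M_{16.37} ≥ 4.43) = 2(1 − Φ(1.0949)) ≈ 0.2736.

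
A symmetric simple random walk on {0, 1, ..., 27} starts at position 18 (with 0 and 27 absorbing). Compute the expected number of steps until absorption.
E[τ | X_0 = 18] = 162

Let v_k = E[τ | X_0 = k]. Boundary: v_0 = v_27 = 0. Recurrence: v_k = 1 + (v_{k-1} + v_{k+1})/2 for 1 ≤ k ≤ 26. The particular solution to v_k − (v_{k-1} + v_{k+1})/2 = 1 is v_k = −k^2. Adding homogeneous solution A + B k and matching boundaries gives v_k = k (27 − k). Substituting k = 18: v_18 = 18 · 9 = 162.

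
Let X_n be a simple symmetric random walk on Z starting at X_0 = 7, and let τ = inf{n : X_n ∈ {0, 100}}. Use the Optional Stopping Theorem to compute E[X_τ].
E[X_τ] = 7

X_n is a martingale and τ is a bounded-mean stopping time (indeed τ is finite a.s. with bounded expectation since the walk is in a bounded region). By the OST, E[X_τ] = E[X_0] = 7. Equivalently: E[X_τ] = 100 · P(hit 100 first) + 0 · P(hit 0 first) = 100 · (7/100) = 7.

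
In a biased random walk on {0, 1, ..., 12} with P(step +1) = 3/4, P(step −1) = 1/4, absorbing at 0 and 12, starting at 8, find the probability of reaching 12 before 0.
P(hit 12 before 0) = (1 − (1/3)^8) / (1 − (1/3)^12) = 6642/6643

Let u_k denote P(reach 12 before 0 | start at k). Boundary: u_0 = 0, u_12 = 1. Recurrence: u_k = 3/4·u_{k+1} + 1/4·u_{k-1} for 1 ≤ k ≤ 11. Try u_k = A + B·r^k with r = q/p = (1/4)/(3/4) = 1/3. Substitution satisfies the recurrence; boundary conditions give:
  u_k = (1 − r^k) / (1 − r^N) = (1 − (1/3)^8) / (1 − (1/3)^12) = 6642/6643.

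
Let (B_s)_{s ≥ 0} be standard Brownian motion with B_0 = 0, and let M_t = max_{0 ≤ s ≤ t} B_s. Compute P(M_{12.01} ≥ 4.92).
P(M_{12.01} ≥ 4.92) = 2·P(B_{12.01} ≥ 4.92) = 2(1 − Φ(4.92/√12.01)) ≈ 0.1557

By the reflection principle for Brownian motion, P(M_t ≥ a) = 2 · P(B_t ≥ a) for a ≥ 0. Since B_t ~ N(0, t), P(B_t ≥ 4.92) = 1 − Φ(4.92/√t) = 1 − Φ(4.92/√12.01) = 1 − Φ(1.4197). So
  P(M_{12.01} ≥ 4.92) = 2(1 − Φ(1.4197)) ≈ 0.1557.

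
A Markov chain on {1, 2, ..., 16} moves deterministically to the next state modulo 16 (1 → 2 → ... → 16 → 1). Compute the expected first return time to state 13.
E[T_13 | X_0 = 13] = 16

The chain cycles deterministically, so starting at state 13 it returns in exactly 16 steps. Equivalently, the stationary distribution is uniform π_j = 1/16 for every state j, so by Kac's formula E[T_13] = 1/π_13 = 16.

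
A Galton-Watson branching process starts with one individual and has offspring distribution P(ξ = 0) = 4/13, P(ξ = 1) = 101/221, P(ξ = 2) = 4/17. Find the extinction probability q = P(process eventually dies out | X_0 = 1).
q = 1

Mean offspring μ = 0·4/13 + 1·101/221 + 2·4/17 = 205/221 ≤ 1. For μ ≤ 1 with offspring not concentrated at 1, the Galton-Watson process goes extinct almost surely, so q = 1.
(Algebraic check: The pgf is f(s) = 4/13 + 101/221·s + 4/17·s². The extinction probability q is the smallest fixed point of f in [0, 1]. Setting s = f(s):
  4/17·s² + (101/221 − 1)·s + 4/13 = 0
  4/17·s² − (4/13 + 4/17)·s + 4/13 = 0
which factors as (s − 1)·(4/17·s − 4/13) = 0, giving roots s = 1 and s = (4/13)/(4/17) = 17/13. Since 17/13 ≥ 1, the smallest root in [0, 1] is s = 1.)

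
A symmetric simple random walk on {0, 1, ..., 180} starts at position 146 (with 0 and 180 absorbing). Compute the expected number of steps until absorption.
E[τ | X_0 = 146] = 4964

Let v_k = E[τ | X_0 = k]. Boundary: v_0 = v_180 = 0. Recurrence: v_k = 1 + (v_{k-1} + v_{k+1})/2 for 1 ≤ k ≤ 179. The particular solution to v_k − (v_{k-1} + v_{k+1})/2 = 1 is v_k = −k^2. Adding homogeneous solution A + B k and matching boundaries gives v_k = k (180 − k). Substituting k = 146: v_146 = 146 · 34 = 4964.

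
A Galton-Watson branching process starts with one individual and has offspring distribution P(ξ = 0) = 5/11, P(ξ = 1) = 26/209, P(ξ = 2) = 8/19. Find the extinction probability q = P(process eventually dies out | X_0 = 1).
q = 1

Mean offspring μ = 0·5/11 + 1·26/209 + 2·8/19 = 202/209 ≤ 1. For μ ≤ 1 with offspring not concentrated at 1, the Galton-Watson process goes extinct almost surely, so q = 1.
(Algebraic check: The pgf is f(s) = 5/11 + 26/209·s + 8/19·s². The extinction probability q is the smallest fixed point of f in [0, 1]. Setting s = f(s):
  8/19·s² + (26/209 − 1)·s + 5/11 = 0
  8/19·s² − (5/11 + 8/19)·s + 5/11 = 0
which factors as (s − 1)·(8/19·s − 5/11) = 0, giving roots s = 1 and s = (5/11)/(8/19) = 95/88. Since 95/88 ≥ 1, the smallest root in [0, 1] is s = 1.)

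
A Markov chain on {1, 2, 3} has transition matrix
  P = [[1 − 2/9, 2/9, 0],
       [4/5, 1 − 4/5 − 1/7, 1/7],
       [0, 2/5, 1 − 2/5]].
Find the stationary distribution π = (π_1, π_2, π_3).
π = (252/347, 70/347, 25/347)

This is a birth-death chain on three states, which satisfies detailed balance: π_1 · P_{12} = π_2 · P_{21} and π_2 · P_{23} = π_3 · P_{32}.
From π_1 · 2/9 = π_2 · 4/5: π_2/π_1 = (2/9)/(4/5) = 5/18.
From π_2 · 1/7 = π_3 · 2/5: π_3/π_2 = (1/7)/(2/5) = 5/14.
Take π_1 proportional to 1; then unnormalized π = (1, 5/18, 25/252). Normalize by dividing by the sum 347/252:
  π = (252/347, 70/347, 25/347).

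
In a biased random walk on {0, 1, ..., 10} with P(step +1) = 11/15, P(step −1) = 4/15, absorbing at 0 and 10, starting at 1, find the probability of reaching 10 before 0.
P(hit 10 before 0) = (1 − (4/11)^1) / (1 − (4/11)^10) = 2357947691/3705196575

Let u_k denote P(reach 10 before 0 | start at k). Boundary: u_0 = 0, u_10 = 1. Recurrence: u_k = 11/15·u_{k+1} + 4/15·u_{k-1} for 1 ≤ k ≤ 9. Try u_k = A + B·r^k with r = q/p = (4/15)/(11/15) = 4/11. Substitution satisfies the recurrence; boundary conditions give:
  u_k = (1 − r^k) / (1 − r^N) = (1 − (4/11)^1) / (1 − (4/11)^10) = 2357947691/3705196575.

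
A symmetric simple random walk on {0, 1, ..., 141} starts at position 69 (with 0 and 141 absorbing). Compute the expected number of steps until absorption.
E[τ | X_0 = 69] = 4968

Let v_k = E[τ | X_0 = k]. Boundary: v_0 = v_141 = 0. Recurrence: v_k = 1 + (v_{k-1} + v_{k+1})/2 for 1 ≤ k ≤ 140. The particular solution to v_k − (v_{k-1} + v_{k+1})/2 = 1 is v_k = −k^2. Adding homogeneous solution A + B k and matching boundaries gives v_k = k (141 − k). Substituting k = 69: v_69 = 69 · 72 = 4968.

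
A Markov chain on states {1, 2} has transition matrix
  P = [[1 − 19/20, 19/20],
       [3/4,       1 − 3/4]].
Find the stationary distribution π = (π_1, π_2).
π_1 = 15/34, π_2 = 19/34

Solve πP = π with π_1 + π_2 = 1. From πP = π: π_1 · (1 − 19/20) + π_2 · 3/4 = π_1 ⇒ π_2 · 3/4 = π_1 · 19/20 ⇒ π_2/π_1 = (19/20)/(3/4) = 19/15. Together with π_1 + π_2 = 1:
  π_1 = (3/4)/(19/20 + 3/4) = (3/4)/(17/10) = 15/34,
  π_2 = (19/20)/(19/20 + 3/4) = (19/20)/(17/10) = 19/34.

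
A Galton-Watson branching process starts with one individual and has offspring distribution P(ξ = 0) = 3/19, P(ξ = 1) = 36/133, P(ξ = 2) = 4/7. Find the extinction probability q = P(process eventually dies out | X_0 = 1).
q = 21/76

The pgf is f(s) = 3/19 + 36/133·s + 4/7·s². The extinction probability q is the smallest fixed point of f in [0, 1]. Setting s = f(s):
  4/7·s² + (36/133 − 1)·s + 3/19 = 0
  4/7·s² − (3/19 + 4/7)·s + 3/19 = 0
which factors as (s − 1)·(4/7·s − 3/19) = 0, giving roots s = 1 and s = (3/19)/(4/7) = 21/76.
Mean offspring μ = 36/133 + 2·4/7 = 188/133 > 1 (supercritical), so q < 1. The extinction probability is the smaller root: q = (3/19)/(4/7) = 21/76.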